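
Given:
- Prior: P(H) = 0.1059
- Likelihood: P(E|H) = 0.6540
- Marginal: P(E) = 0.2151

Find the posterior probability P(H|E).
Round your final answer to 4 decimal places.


Using Bayes' theorem:

P(H|E) = P(E|H) × P(H) / P(E)
       = 0.6540 × 0.1059 / 0.2151
       = 0.06925860 / 0.2151
       = 0.3220

The evidence strengthens our belief in H.
Prior: 0.1059 → Posterior: 0.3220


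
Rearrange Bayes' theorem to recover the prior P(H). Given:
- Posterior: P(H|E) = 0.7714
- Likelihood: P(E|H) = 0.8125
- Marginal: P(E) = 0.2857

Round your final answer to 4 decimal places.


From Bayes' theorem: P(H|E) = P(E|H) × P(H) / P(E)

Rearranging for P(H):
P(H) = P(H|E) × P(E) / P(E|H)
     = 0.7714 × 0.2857 / 0.8125
     = 0.22038898 / 0.8125
     = 0.2712


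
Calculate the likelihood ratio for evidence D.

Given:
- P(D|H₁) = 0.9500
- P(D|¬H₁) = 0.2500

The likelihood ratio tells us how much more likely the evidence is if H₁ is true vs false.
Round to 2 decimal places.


Likelihood Ratio (LR) = P(D|H₁) / P(D|¬H₁)

LR = 0.9500 / 0.2500
   = 3.80

The evidence is 3.80 times more likely if H₁ is true than if H₁ is false.
LR > 1, so observing D raises the odds in favor of H₁.


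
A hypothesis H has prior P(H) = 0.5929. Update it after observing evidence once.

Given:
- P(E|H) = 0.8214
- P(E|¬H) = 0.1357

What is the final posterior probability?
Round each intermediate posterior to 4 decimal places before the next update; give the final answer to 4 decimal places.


Sequential Bayesian updating:

Initial prior: P(H) = 0.5929

Update 1:
  P(E) = 0.8214 × 0.5929 + 0.1357 × 0.4071 = 0.48700806 + 0.05524347 = 0.54225153
  P(H|E) = 0.48700806 / 0.54225153 = 0.8981

Final posterior: 0.8981


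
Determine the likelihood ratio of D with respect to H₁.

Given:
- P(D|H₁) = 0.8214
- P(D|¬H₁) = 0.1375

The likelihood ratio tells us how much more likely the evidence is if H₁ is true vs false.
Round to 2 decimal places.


Likelihood Ratio (LR) = P(D|H₁) / P(D|¬H₁)

LR = 0.8214 / 0.1375
   = 5.97

The evidence is 5.97 times more likely if H₁ is true than if H₁ is false.
LR > 1, so observing D raises the odds in favor of H₁.


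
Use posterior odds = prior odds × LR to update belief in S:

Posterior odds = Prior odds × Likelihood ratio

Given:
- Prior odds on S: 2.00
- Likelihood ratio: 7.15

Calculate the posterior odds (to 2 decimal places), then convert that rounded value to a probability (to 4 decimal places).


Step 1: Calculate posterior odds
Posterior odds = Prior odds × LR
               = 2.00 × 7.15
               = 14.30

Step 2: Convert to probability
P(S|E) = Posterior odds / (1 + Posterior odds)
       = 14.30 / (1 + 14.30)
       = 14.30 / 15.30
       = 0.9346

The evidence increased P(S) from 0.6667 to 0.9346.


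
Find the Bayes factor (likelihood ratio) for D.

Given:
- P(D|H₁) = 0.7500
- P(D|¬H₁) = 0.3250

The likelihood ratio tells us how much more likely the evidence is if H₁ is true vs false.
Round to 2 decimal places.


Likelihood Ratio (LR) = P(D|H₁) / P(D|¬H₁)

LR = 0.7500 / 0.3250
   = 2.31

The evidence is 2.31 times more likely if H₁ is true than if H₁ is false.
Since LR > 1, the evidence supports H₁ over ¬H₁.


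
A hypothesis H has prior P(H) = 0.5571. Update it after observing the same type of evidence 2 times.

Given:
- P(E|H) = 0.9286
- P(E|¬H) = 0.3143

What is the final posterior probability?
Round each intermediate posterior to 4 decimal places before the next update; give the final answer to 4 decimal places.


Sequential Bayesian updating:

Initial prior: P(H) = 0.5571

Update 1:
  P(E) = 0.9286 × 0.5571 + 0.3143 × 0.4429 = 0.51732306 + 0.13920347 = 0.65652653
  P(H|E) = 0.51732306 / 0.65652653 = 0.7880

Update 2:
  P(E) = 0.9286 × 0.7880 + 0.3143 × 0.2120 = 0.73173680 + 0.06663160 = 0.79836840
  P(H|E) = 0.73173680 / 0.79836840 = 0.9165

Final posterior: 0.9165


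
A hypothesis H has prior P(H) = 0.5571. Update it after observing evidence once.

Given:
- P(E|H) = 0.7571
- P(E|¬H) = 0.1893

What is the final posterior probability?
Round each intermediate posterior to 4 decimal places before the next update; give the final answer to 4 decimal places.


Sequential Bayesian updating:

Initial prior: P(H) = 0.5571

Update 1:
  P(E) = 0.7571 × 0.5571 + 0.1893 × 0.4429 = 0.42178041 + 0.08384097 = 0.50562138
  P(H|E) = 0.42178041 / 0.50562138 = 0.8342

Final posterior: 0.8342


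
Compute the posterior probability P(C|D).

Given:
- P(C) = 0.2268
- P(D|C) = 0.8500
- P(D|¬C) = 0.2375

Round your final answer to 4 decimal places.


Bayes' theorem: P(C|D) = P(D|C) × P(C) / P(D)

Step 1: Calculate P(D) using law of total probability
P(D) = P(D|C)P(C) + P(D|¬C)P(¬C)
     = 0.8500 × 0.2268 + 0.2375 × 0.7732
     = 0.19278000 + 0.18363500
     = 0.37641500

Step 2: Apply Bayes' theorem
P(C|D) = P(D|C) × P(C) / P(D)
       = 0.19278000 / 0.37641500
       = 0.5121


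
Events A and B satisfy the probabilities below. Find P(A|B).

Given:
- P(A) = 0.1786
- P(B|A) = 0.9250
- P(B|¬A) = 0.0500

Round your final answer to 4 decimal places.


Bayes' theorem: P(A|B) = P(B|A) × P(A) / P(B)

Step 1: Calculate P(B) using law of total probability
P(B) = P(B|A)P(A) + P(B|¬A)P(¬A)
     = 0.9250 × 0.1786 + 0.0500 × 0.8214
     = 0.16520500 + 0.04107000
     = 0.20627500

Step 2: Apply Bayes' theorem
P(A|B) = P(B|A) × P(A) / P(B)
       = 0.16520500 / 0.20627500
       = 0.8009


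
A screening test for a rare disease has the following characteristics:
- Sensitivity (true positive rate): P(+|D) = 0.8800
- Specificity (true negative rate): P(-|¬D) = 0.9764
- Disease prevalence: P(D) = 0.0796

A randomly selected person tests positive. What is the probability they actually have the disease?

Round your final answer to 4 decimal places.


Let D = has disease, + = positive test

Given:
- P(D) = 0.0796 (prevalence)
- P(+|D) = 0.8800 (sensitivity)
- P(-|¬D) = 0.9764 (specificity)
- P(+|¬D) = 0.0236 (false positive rate = 1 - specificity)

Step 1: Find P(+)
P(+) = P(+|D)P(D) + P(+|¬D)P(¬D)
     = 0.8800 × 0.0796 + 0.0236 × 0.9204
     = 0.07004800 + 0.02172144
     = 0.09176944

Step 2: Apply Bayes' theorem for P(D|+)
P(D|+) = P(+|D)P(D) / P(+)
       = 0.07004800 / 0.09176944
       = 0.7633


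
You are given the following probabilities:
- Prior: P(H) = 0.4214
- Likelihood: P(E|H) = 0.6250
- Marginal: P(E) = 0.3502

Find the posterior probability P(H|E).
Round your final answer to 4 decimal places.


Using Bayes' theorem:

P(H|E) = P(E|H) × P(H) / P(E)
       = 0.6250 × 0.4214 / 0.3502
       = 0.26337500 / 0.3502
       = 0.7521

The evidence strengthens our belief in H.
Prior: 0.4214 → Posterior: 0.7521


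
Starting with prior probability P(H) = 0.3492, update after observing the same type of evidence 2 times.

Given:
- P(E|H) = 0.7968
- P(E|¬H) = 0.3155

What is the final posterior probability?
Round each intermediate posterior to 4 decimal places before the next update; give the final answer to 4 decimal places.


Sequential Bayesian updating:

Initial prior: P(H) = 0.3492

Update 1:
  P(E) = 0.7968 × 0.3492 + 0.3155 × 0.6508 = 0.27824256 + 0.20532740 = 0.48356996
  P(H|E) = 0.27824256 / 0.48356996 = 0.5754

Update 2:
  P(E) = 0.7968 × 0.5754 + 0.3155 × 0.4246 = 0.45847872 + 0.13396130 = 0.59244002
  P(H|E) = 0.45847872 / 0.59244002 = 0.7739

Final posterior: 0.7739


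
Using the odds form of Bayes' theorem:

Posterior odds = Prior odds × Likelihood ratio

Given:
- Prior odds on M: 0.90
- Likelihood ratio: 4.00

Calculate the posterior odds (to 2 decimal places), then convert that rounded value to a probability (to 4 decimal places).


Step 1: Calculate posterior odds
Posterior odds = Prior odds × LR
               = 0.90 × 4.00
               = 3.60

Step 2: Convert to probability
P(M|E) = Posterior odds / (1 + Posterior odds)
       = 3.60 / (1 + 3.60)
       = 3.60 / 4.60
       = 0.7826

The evidence increased P(M) from 0.4737 to 0.7826.


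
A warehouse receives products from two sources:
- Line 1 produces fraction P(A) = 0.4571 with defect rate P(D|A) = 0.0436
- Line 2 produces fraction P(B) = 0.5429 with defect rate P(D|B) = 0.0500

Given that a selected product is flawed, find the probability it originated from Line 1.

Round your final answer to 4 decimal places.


Let A = from Line 1, D = flawed

Given:
- P(A) = 0.4571, P(B) = 0.5429
- P(D|A) = 0.0436, P(D|B) = 0.0500

Step 1: Find P(D)
P(D) = P(D|A)P(A) + P(D|B)P(B)
     = 0.0436 × 0.4571 + 0.0500 × 0.5429
     = 0.01992956 + 0.02714500
     = 0.04707456

Step 2: Apply Bayes' theorem
P(A|D) = P(D|A)P(A) / P(D)
       = 0.01992956 / 0.04707456
       = 0.4234


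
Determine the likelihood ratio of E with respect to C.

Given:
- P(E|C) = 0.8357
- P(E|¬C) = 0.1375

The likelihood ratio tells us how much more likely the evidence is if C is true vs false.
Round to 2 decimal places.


Likelihood Ratio (LR) = P(E|C) / P(E|¬C)

LR = 0.8357 / 0.1375
   = 6.08

The evidence is 6.08 times more likely if C is true than if C is false.
Since LR > 1, the evidence supports C over ¬C.


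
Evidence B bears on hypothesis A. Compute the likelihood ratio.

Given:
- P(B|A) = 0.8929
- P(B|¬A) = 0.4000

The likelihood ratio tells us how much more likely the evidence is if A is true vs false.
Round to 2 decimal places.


Likelihood Ratio (LR) = P(B|A) / P(B|¬A)

LR = 0.8929 / 0.4000
   = 2.23

The evidence is 2.23 times more likely if A is true than if A is false.
LR > 1, so observing B raises the odds in favor of A.


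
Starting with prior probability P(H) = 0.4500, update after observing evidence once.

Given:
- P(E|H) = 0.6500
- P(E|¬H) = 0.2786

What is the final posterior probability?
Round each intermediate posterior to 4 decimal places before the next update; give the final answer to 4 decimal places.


Sequential Bayesian updating:

Initial prior: P(H) = 0.4500

Update 1:
  P(E) = 0.6500 × 0.4500 + 0.2786 × 0.5500 = 0.29250000 + 0.15323000 = 0.44573000
  P(H|E) = 0.29250000 / 0.44573000 = 0.6562

Final posterior: 0.6562


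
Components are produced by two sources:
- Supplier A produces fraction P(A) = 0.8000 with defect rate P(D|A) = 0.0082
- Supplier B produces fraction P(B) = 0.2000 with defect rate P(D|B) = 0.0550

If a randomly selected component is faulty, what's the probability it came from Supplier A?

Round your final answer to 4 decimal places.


Let A = from Supplier A, D = faulty

Given:
- P(A) = 0.8000, P(B) = 0.2000
- P(D|A) = 0.0082, P(D|B) = 0.0550

Step 1: Find P(D)
P(D) = P(D|A)P(A) + P(D|B)P(B)
     = 0.0082 × 0.8000 + 0.0550 × 0.2000
     = 0.00656000 + 0.01100000
     = 0.01756000

Step 2: Apply Bayes' theorem
P(A|D) = P(D|A)P(A) / P(D)
       = 0.00656000 / 0.01756000
       = 0.3736


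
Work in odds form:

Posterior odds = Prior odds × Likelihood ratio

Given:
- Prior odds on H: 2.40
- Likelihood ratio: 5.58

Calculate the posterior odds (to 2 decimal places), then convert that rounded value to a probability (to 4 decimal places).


Step 1: Calculate posterior odds
Posterior odds = Prior odds × LR
               = 2.40 × 5.58
               = 13.39

Step 2: Convert to probability
P(H|E) = Posterior odds / (1 + Posterior odds)
       = 13.39 / (1 + 13.39)
       = 13.39 / 14.39
       = 0.9305

The evidence increased P(H) from 0.7059 to 0.9305.


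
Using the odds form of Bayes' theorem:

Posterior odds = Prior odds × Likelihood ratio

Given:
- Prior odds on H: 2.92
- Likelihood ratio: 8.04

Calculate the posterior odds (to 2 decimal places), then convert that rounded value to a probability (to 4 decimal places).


Step 1: Calculate posterior odds
Posterior odds = Prior odds × LR
               = 2.92 × 8.04
               = 23.48

Step 2: Convert to probability
P(H|E) = Posterior odds / (1 + Posterior odds)
       = 23.48 / (1 + 23.48)
       = 23.48 / 24.48
       = 0.9592

The evidence increased P(H) from 0.7449 to 0.9592.


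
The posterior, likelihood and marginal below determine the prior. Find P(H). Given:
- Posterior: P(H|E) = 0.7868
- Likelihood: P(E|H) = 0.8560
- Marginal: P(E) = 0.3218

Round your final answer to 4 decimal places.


From Bayes' theorem: P(H|E) = P(E|H) × P(H) / P(E)

Rearranging for P(H):
P(H) = P(H|E) × P(E) / P(E|H)
     = 0.7868 × 0.3218 / 0.8560
     = 0.25319224 / 0.8560
     = 0.2958


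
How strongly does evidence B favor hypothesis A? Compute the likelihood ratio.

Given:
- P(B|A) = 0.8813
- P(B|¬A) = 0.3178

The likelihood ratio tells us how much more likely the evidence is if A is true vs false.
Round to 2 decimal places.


Likelihood Ratio (LR) = P(B|A) / P(B|¬A)

LR = 0.8813 / 0.3178
   = 2.77

The evidence is 2.77 times more likely if A is true than if A is false.
Since LR > 1, the evidence supports A over ¬A.


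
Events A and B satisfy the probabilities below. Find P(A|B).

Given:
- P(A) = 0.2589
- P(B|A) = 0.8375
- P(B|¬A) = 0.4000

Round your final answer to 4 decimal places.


Bayes' theorem: P(A|B) = P(B|A) × P(A) / P(B)

Step 1: Calculate P(B) using law of total probability
P(B) = P(B|A)P(A) + P(B|¬A)P(¬A)
     = 0.8375 × 0.2589 + 0.4000 × 0.7411
     = 0.21682875 + 0.29644000
     = 0.51326875

Step 2: Apply Bayes' theorem
P(A|B) = P(B|A) × P(A) / P(B)
       = 0.21682875 / 0.51326875
       = 0.4224


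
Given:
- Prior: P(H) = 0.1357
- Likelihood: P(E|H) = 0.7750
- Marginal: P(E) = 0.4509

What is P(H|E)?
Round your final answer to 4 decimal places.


Using Bayes' theorem:

P(H|E) = P(E|H) × P(H) / P(E)
       = 0.7750 × 0.1357 / 0.4509
       = 0.10516750 / 0.4509
       = 0.2332

The evidence strengthens our belief in H.
Prior: 0.1357 → Posterior: 0.2332


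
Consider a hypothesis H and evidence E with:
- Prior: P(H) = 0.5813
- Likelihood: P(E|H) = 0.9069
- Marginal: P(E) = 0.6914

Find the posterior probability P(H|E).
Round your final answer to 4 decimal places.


Using Bayes' theorem:

P(H|E) = P(E|H) × P(H) / P(E)
       = 0.9069 × 0.5813 / 0.6914
       = 0.52718097 / 0.6914
       = 0.7625

The evidence strengthens our belief in H.
Prior: 0.5813 → Posterior: 0.7625


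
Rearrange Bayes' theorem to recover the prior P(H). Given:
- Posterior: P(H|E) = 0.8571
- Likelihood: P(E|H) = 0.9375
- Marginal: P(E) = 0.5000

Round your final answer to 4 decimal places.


From Bayes' theorem: P(H|E) = P(E|H) × P(H) / P(E)

Rearranging for P(H):
P(H) = P(H|E) × P(E) / P(E|H)
     = 0.8571 × 0.5000 / 0.9375
     = 0.42855000 / 0.9375
     = 0.4571


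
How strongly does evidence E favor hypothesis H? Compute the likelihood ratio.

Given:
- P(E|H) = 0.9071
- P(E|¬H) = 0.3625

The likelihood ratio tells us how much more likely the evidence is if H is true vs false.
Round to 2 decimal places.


Likelihood Ratio (LR) = P(E|H) / P(E|¬H)

LR = 0.9071 / 0.3625
   = 2.50

The evidence is 2.50 times more likely if H is true than if H is false.
Because LR exceeds 1, E is evidence for H.


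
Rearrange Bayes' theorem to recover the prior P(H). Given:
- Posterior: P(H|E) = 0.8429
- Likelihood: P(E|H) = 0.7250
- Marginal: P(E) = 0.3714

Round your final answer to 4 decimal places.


From Bayes' theorem: P(H|E) = P(E|H) × P(H) / P(E)

Rearranging for P(H):
P(H) = P(H|E) × P(E) / P(E|H)
     = 0.8429 × 0.3714 / 0.7250
     = 0.31305306 / 0.7250
     = 0.4318


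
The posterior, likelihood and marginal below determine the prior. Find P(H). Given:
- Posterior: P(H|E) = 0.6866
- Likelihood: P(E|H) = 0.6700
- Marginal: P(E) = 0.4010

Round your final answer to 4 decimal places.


From Bayes' theorem: P(H|E) = P(E|H) × P(H) / P(E)

Rearranging for P(H):
P(H) = P(H|E) × P(E) / P(E|H)
     = 0.6866 × 0.4010 / 0.6700
     = 0.27532660 / 0.6700
     = 0.4109


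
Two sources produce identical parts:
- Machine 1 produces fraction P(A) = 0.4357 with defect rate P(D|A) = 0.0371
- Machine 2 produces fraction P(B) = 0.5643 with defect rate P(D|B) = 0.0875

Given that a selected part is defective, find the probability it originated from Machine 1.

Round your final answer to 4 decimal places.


Let A = from Machine 1, D = defective

Given:
- P(A) = 0.4357, P(B) = 0.5643
- P(D|A) = 0.0371, P(D|B) = 0.0875

Step 1: Find P(D)
P(D) = P(D|A)P(A) + P(D|B)P(B)
     = 0.0371 × 0.4357 + 0.0875 × 0.5643
     = 0.01616447 + 0.04937625
     = 0.06554072

Step 2: Apply Bayes' theorem
P(A|D) = P(D|A)P(A) / P(D)
       = 0.01616447 / 0.06554072
       = 0.2466


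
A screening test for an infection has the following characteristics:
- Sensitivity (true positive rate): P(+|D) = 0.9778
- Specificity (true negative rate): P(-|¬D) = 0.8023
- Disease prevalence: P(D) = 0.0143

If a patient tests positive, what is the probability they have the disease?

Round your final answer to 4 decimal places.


Let D = has disease, + = positive test

Given:
- P(D) = 0.0143 (prevalence)
- P(+|D) = 0.9778 (sensitivity)
- P(-|¬D) = 0.8023 (specificity)
- P(+|¬D) = 0.1977 (false positive rate = 1 - specificity)

Step 1: Find P(+)
P(+) = P(+|D)P(D) + P(+|¬D)P(¬D)
     = 0.9778 × 0.0143 + 0.1977 × 0.9857
     = 0.01398254 + 0.19487289
     = 0.20885543

Step 2: Apply Bayes' theorem for P(D|+)
P(D|+) = P(+|D)P(D) / P(+)
       = 0.01398254 / 0.20885543
       = 0.0669


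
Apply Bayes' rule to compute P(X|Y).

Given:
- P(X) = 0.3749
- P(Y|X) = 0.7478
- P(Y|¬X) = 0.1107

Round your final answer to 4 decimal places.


Bayes' theorem: P(X|Y) = P(Y|X) × P(X) / P(Y)

Step 1: Calculate P(Y) using law of total probability
P(Y) = P(Y|X)P(X) + P(Y|¬X)P(¬X)
     = 0.7478 × 0.3749 + 0.1107 × 0.6251
     = 0.28035022 + 0.06919857
     = 0.34954879

Step 2: Apply Bayes' theorem
P(X|Y) = P(Y|X) × P(X) / P(Y)
       = 0.28035022 / 0.34954879
       = 0.8020


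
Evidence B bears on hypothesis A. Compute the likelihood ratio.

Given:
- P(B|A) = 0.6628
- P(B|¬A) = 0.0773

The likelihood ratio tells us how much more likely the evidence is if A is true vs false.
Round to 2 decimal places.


Likelihood Ratio (LR) = P(B|A) / P(B|¬A)

LR = 0.6628 / 0.0773
   = 8.57

The evidence is 8.57 times more likely if A is true than if A is false.
Since LR > 1, the evidence supports A over ¬A.


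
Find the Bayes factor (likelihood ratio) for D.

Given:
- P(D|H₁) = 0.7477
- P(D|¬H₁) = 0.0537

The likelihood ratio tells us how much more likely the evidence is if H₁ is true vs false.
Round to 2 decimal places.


Likelihood Ratio (LR) = P(D|H₁) / P(D|¬H₁)

LR = 0.7477 / 0.0537
   = 13.92

The evidence is 13.92 times more likely if H₁ is true than if H₁ is false.
Because LR exceeds 1, D is evidence for H₁.


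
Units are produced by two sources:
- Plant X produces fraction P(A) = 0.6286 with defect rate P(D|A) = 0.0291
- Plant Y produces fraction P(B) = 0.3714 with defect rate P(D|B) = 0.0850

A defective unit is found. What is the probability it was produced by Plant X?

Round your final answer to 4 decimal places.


Let A = from Plant X, D = defective

Given:
- P(A) = 0.6286, P(B) = 0.3714
- P(D|A) = 0.0291, P(D|B) = 0.0850

Step 1: Find P(D)
P(D) = P(D|A)P(A) + P(D|B)P(B)
     = 0.0291 × 0.6286 + 0.0850 × 0.3714
     = 0.01829226 + 0.03156900
     = 0.04986126

Step 2: Apply Bayes' theorem
P(A|D) = P(D|A)P(A) / P(D)
       = 0.01829226 / 0.04986126
       = 0.3669


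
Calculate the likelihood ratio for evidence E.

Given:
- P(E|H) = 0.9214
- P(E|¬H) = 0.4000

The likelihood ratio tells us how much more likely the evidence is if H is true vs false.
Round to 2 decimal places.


Likelihood Ratio (LR) = P(E|H) / P(E|¬H)

LR = 0.9214 / 0.4000
   = 2.30

The evidence is 2.30 times more likely if H is true than if H is false.
Since LR > 1, the evidence supports H over ¬H.


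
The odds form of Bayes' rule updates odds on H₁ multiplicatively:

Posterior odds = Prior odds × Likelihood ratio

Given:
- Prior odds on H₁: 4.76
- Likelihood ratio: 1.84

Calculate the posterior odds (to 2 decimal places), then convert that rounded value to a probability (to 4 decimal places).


Step 1: Calculate posterior odds
Posterior odds = Prior odds × LR
               = 4.76 × 1.84
               = 8.76

Step 2: Convert to probability
P(H₁|E) = Posterior odds / (1 + Posterior odds)
       = 8.76 / (1 + 8.76)
       = 8.76 / 9.76
       = 0.8975

The evidence increased P(H₁) from 0.8264 to 0.8975.


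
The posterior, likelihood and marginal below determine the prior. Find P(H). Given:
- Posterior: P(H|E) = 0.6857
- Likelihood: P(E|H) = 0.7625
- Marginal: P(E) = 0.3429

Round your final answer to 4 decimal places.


From Bayes' theorem: P(H|E) = P(E|H) × P(H) / P(E)

Rearranging for P(H):
P(H) = P(H|E) × P(E) / P(E|H)
     = 0.6857 × 0.3429 / 0.7625
     = 0.23512653 / 0.7625
     = 0.3084


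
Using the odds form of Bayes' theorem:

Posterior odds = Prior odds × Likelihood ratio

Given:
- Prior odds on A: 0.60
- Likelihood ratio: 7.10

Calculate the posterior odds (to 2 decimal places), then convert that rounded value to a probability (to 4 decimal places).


Step 1: Calculate posterior odds
Posterior odds = Prior odds × LR
               = 0.60 × 7.10
               = 4.26

Step 2: Convert to probability
P(A|E) = Posterior odds / (1 + Posterior odds)
       = 4.26 / (1 + 4.26)
       = 4.26 / 5.26
       = 0.8099

The evidence increased P(A) from 0.3750 to 0.8099.


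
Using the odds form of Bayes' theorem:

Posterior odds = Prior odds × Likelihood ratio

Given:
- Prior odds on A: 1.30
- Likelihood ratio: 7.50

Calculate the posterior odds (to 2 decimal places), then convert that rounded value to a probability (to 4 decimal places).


Step 1: Calculate posterior odds
Posterior odds = Prior odds × LR
               = 1.30 × 7.50
               = 9.75

Step 2: Convert to probability
P(A|E) = Posterior odds / (1 + Posterior odds)
       = 9.75 / (1 + 9.75)
       = 9.75 / 10.75
       = 0.9070

The evidence increased P(A) from 0.5652 to 0.9070.


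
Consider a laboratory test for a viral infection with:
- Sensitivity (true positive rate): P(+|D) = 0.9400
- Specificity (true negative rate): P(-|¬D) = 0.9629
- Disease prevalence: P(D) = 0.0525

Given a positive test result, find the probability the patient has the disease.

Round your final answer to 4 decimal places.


Let D = has disease, + = positive test

Given:
- P(D) = 0.0525 (prevalence)
- P(+|D) = 0.9400 (sensitivity)
- P(-|¬D) = 0.9629 (specificity)
- P(+|¬D) = 0.0371 (false positive rate = 1 - specificity)

Step 1: Find P(+)
P(+) = P(+|D)P(D) + P(+|¬D)P(¬D)
     = 0.9400 × 0.0525 + 0.0371 × 0.9475
     = 0.04935000 + 0.03515225
     = 0.08450225

Step 2: Apply Bayes' theorem for P(D|+)
P(D|+) = P(+|D)P(D) / P(+)
       = 0.04935000 / 0.08450225
       = 0.5840


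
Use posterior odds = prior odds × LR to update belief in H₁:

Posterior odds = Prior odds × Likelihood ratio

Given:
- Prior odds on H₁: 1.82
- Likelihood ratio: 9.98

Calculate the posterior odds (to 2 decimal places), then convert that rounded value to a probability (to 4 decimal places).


Step 1: Calculate posterior odds
Posterior odds = Prior odds × LR
               = 1.82 × 9.98
               = 18.16

Step 2: Convert to probability
P(H₁|E) = Posterior odds / (1 + Posterior odds)
       = 18.16 / (1 + 18.16)
       = 18.16 / 19.16
       = 0.9478

The evidence increased P(H₁) from 0.6454 to 0.9478.


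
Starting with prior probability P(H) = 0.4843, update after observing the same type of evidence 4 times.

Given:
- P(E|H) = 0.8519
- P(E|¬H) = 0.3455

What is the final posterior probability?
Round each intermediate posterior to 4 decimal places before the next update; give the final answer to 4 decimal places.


Sequential Bayesian updating:

Initial prior: P(H) = 0.4843

Update 1:
  P(E) = 0.8519 × 0.4843 + 0.3455 × 0.5157 = 0.41257517 + 0.17817435 = 0.59074952
  P(H|E) = 0.41257517 / 0.59074952 = 0.6984

Update 2:
  P(E) = 0.8519 × 0.6984 + 0.3455 × 0.3016 = 0.59496696 + 0.10420280 = 0.69916976
  P(H|E) = 0.59496696 / 0.69916976 = 0.8510

Update 3:
  P(E) = 0.8519 × 0.8510 + 0.3455 × 0.1490 = 0.72496690 + 0.05147950 = 0.77644640
  P(H|E) = 0.72496690 / 0.77644640 = 0.9337

Update 4:
  P(E) = 0.8519 × 0.9337 + 0.3455 × 0.0663 = 0.79541903 + 0.02290665 = 0.81832568
  P(H|E) = 0.79541903 / 0.81832568 = 0.9720

Final posterior: 0.9720


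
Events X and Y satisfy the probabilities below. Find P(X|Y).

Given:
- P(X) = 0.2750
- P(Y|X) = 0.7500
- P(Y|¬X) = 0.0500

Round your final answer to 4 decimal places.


Bayes' theorem: P(X|Y) = P(Y|X) × P(X) / P(Y)

Step 1: Calculate P(Y) using law of total probability
P(Y) = P(Y|X)P(X) + P(Y|¬X)P(¬X)
     = 0.7500 × 0.2750 + 0.0500 × 0.7250
     = 0.20625000 + 0.03625000
     = 0.24250000

Step 2: Apply Bayes' theorem
P(X|Y) = P(Y|X) × P(X) / P(Y)
       = 0.20625000 / 0.24250000
       = 0.8505


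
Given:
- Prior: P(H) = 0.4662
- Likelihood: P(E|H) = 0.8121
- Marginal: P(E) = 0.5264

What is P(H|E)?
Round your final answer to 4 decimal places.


Using Bayes' theorem:

P(H|E) = P(E|H) × P(H) / P(E)
       = 0.8121 × 0.4662 / 0.5264
       = 0.37860102 / 0.5264
       = 0.7192

The evidence strengthens our belief in H.
Prior: 0.4662 → Posterior: 0.7192


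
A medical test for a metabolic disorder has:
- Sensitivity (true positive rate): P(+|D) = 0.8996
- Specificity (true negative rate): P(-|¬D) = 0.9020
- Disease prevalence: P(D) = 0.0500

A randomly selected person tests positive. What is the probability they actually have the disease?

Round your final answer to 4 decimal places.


Let D = has disease, + = positive test

Given:
- P(D) = 0.0500 (prevalence)
- P(+|D) = 0.8996 (sensitivity)
- P(-|¬D) = 0.9020 (specificity)
- P(+|¬D) = 0.0980 (false positive rate = 1 - specificity)

Step 1: Find P(+)
P(+) = P(+|D)P(D) + P(+|¬D)P(¬D)
     = 0.8996 × 0.0500 + 0.0980 × 0.9500
     = 0.04498000 + 0.09310000
     = 0.13808000

Step 2: Apply Bayes' theorem for P(D|+)
P(D|+) = P(+|D)P(D) / P(+)
       = 0.04498000 / 0.13808000
       = 0.3258


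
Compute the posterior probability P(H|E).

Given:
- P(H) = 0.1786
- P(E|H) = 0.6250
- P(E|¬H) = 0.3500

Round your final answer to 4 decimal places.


Bayes' theorem: P(H|E) = P(E|H) × P(H) / P(E)

Step 1: Calculate P(E) using law of total probability
P(E) = P(E|H)P(H) + P(E|¬H)P(¬H)
     = 0.6250 × 0.1786 + 0.3500 × 0.8214
     = 0.11162500 + 0.28749000
     = 0.39911500

Step 2: Apply Bayes' theorem
P(H|E) = P(E|H) × P(H) / P(E)
       = 0.11162500 / 0.39911500
       = 0.2797


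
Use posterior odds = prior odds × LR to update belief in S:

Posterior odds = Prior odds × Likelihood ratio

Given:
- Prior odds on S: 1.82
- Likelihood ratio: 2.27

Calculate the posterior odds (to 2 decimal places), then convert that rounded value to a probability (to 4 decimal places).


Step 1: Calculate posterior odds
Posterior odds = Prior odds × LR
               = 1.82 × 2.27
               = 4.13

Step 2: Convert to probability
P(S|E) = Posterior odds / (1 + Posterior odds)
       = 4.13 / (1 + 4.13)
       = 4.13 / 5.13
       = 0.8051

The evidence increased P(S) from 0.6454 to 0.8051.


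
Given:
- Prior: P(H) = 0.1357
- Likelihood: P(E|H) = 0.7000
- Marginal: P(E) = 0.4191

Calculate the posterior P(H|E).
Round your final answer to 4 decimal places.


Using Bayes' theorem:

P(H|E) = P(E|H) × P(H) / P(E)
       = 0.7000 × 0.1357 / 0.4191
       = 0.09499000 / 0.4191
       = 0.2267

The evidence strengthens our belief in H.
Prior: 0.1357 → Posterior: 0.2267


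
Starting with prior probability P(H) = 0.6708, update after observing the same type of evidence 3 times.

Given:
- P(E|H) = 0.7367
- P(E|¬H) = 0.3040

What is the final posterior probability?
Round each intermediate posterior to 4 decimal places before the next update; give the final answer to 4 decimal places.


Sequential Bayesian updating:

Initial prior: P(H) = 0.6708

Update 1:
  P(E) = 0.7367 × 0.6708 + 0.3040 × 0.3292 = 0.49417836 + 0.10007680 = 0.59425516
  P(H|E) = 0.49417836 / 0.59425516 = 0.8316

Update 2:
  P(E) = 0.7367 × 0.8316 + 0.3040 × 0.1684 = 0.61263972 + 0.05119360 = 0.66383332
  P(H|E) = 0.61263972 / 0.66383332 = 0.9229

Update 3:
  P(E) = 0.7367 × 0.9229 + 0.3040 × 0.0771 = 0.67990043 + 0.02343840 = 0.70333883
  P(H|E) = 0.67990043 / 0.70333883 = 0.9667

Final posterior: 0.9667


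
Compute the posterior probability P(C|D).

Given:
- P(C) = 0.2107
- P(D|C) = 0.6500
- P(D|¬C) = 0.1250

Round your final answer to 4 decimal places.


Bayes' theorem: P(C|D) = P(D|C) × P(C) / P(D)

Step 1: Calculate P(D) using law of total probability
P(D) = P(D|C)P(C) + P(D|¬C)P(¬C)
     = 0.6500 × 0.2107 + 0.1250 × 0.7893
     = 0.13695500 + 0.09866250
     = 0.23561750

Step 2: Apply Bayes' theorem
P(C|D) = P(D|C) × P(C) / P(D)
       = 0.13695500 / 0.23561750
       = 0.5813


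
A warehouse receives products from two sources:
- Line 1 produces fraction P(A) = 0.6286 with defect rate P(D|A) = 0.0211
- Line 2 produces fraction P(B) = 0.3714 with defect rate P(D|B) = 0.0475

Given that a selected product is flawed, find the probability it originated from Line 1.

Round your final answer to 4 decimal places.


Let A = from Line 1, D = flawed

Given:
- P(A) = 0.6286, P(B) = 0.3714
- P(D|A) = 0.0211, P(D|B) = 0.0475

Step 1: Find P(D)
P(D) = P(D|A)P(A) + P(D|B)P(B)
     = 0.0211 × 0.6286 + 0.0475 × 0.3714
     = 0.01326346 + 0.01764150
     = 0.03090496

Step 2: Apply Bayes' theorem
P(A|D) = P(D|A)P(A) / P(D)
       = 0.01326346 / 0.03090496
       = 0.4292


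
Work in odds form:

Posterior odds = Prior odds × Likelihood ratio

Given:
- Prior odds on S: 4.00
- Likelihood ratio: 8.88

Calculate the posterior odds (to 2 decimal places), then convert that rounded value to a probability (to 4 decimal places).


Step 1: Calculate posterior odds
Posterior odds = Prior odds × LR
               = 4.00 × 8.88
               = 35.52

Step 2: Convert to probability
P(S|E) = Posterior odds / (1 + Posterior odds)
       = 35.52 / (1 + 35.52)
       = 35.52 / 36.52
       = 0.9726

The evidence increased P(S) from 0.8000 to 0.9726.


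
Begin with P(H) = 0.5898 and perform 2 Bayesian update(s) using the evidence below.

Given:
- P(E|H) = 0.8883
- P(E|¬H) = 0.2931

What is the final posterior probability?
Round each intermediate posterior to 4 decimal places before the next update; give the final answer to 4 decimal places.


Sequential Bayesian updating:

Initial prior: P(H) = 0.5898

Update 1:
  P(E) = 0.8883 × 0.5898 + 0.2931 × 0.4102 = 0.52391934 + 0.12022962 = 0.64414896
  P(H|E) = 0.52391934 / 0.64414896 = 0.8134

Update 2:
  P(E) = 0.8883 × 0.8134 + 0.2931 × 0.1866 = 0.72254322 + 0.05469246 = 0.77723568
  P(H|E) = 0.72254322 / 0.77723568 = 0.9296

Final posterior: 0.9296


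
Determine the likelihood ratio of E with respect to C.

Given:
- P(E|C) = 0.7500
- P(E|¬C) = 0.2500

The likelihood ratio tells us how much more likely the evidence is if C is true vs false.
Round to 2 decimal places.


Likelihood Ratio (LR) = P(E|C) / P(E|¬C)

LR = 0.7500 / 0.2500
   = 3.00

The evidence is 3.00 times more likely if C is true than if C is false.
Because LR exceeds 1, E is evidence for C.


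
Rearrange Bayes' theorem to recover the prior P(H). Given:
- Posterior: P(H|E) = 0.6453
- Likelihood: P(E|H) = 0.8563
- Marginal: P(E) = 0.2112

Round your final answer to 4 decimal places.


From Bayes' theorem: P(H|E) = P(E|H) × P(H) / P(E)

Rearranging for P(H):
P(H) = P(H|E) × P(E) / P(E|H)
     = 0.6453 × 0.2112 / 0.8563
     = 0.13628736 / 0.8563
     = 0.1592


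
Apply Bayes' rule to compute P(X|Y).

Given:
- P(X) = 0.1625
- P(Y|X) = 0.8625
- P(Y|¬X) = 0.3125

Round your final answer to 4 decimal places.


Bayes' theorem: P(X|Y) = P(Y|X) × P(X) / P(Y)

Step 1: Calculate P(Y) using law of total probability
P(Y) = P(Y|X)P(X) + P(Y|¬X)P(¬X)
     = 0.8625 × 0.1625 + 0.3125 × 0.8375
     = 0.14015625 + 0.26171875
     = 0.40187500

Step 2: Apply Bayes' theorem
P(X|Y) = P(Y|X) × P(X) / P(Y)
       = 0.14015625 / 0.40187500
       = 0.3488


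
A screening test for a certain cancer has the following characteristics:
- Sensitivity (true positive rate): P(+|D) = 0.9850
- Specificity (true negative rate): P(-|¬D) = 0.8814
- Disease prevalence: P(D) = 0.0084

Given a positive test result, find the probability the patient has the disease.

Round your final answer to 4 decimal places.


Let D = has disease, + = positive test

Given:
- P(D) = 0.0084 (prevalence)
- P(+|D) = 0.9850 (sensitivity)
- P(-|¬D) = 0.8814 (specificity)
- P(+|¬D) = 0.1186 (false positive rate = 1 - specificity)

Step 1: Find P(+)
P(+) = P(+|D)P(D) + P(+|¬D)P(¬D)
     = 0.9850 × 0.0084 + 0.1186 × 0.9916
     = 0.00827400 + 0.11760376
     = 0.12587776

Step 2: Apply Bayes' theorem for P(D|+)
P(D|+) = P(+|D)P(D) / P(+)
       = 0.00827400 / 0.12587776
       = 0.0657


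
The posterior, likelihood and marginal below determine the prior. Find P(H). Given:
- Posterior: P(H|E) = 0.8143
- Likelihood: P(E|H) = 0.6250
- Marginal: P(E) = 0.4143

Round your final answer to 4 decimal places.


From Bayes' theorem: P(H|E) = P(E|H) × P(H) / P(E)

Rearranging for P(H):
P(H) = P(H|E) × P(E) / P(E|H)
     = 0.8143 × 0.4143 / 0.6250
     = 0.33736449 / 0.6250
     = 0.5398


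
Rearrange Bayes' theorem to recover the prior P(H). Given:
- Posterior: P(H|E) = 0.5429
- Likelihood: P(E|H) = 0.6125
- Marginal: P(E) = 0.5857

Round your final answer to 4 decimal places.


From Bayes' theorem: P(H|E) = P(E|H) × P(H) / P(E)

Rearranging for P(H):
P(H) = P(H|E) × P(E) / P(E|H)
     = 0.5429 × 0.5857 / 0.6125
     = 0.31797653 / 0.6125
     = 0.5191


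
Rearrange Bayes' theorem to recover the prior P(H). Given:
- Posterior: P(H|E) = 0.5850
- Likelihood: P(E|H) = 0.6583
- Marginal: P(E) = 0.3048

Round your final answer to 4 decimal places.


From Bayes' theorem: P(H|E) = P(E|H) × P(H) / P(E)

Rearranging for P(H):
P(H) = P(H|E) × P(E) / P(E|H)
     = 0.5850 × 0.3048 / 0.6583
     = 0.17830800 / 0.6583
     = 0.2709


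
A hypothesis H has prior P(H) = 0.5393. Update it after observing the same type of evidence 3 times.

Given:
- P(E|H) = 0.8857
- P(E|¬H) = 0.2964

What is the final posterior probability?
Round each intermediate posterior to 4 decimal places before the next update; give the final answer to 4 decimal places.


Sequential Bayesian updating:

Initial prior: P(H) = 0.5393

Update 1:
  P(E) = 0.8857 × 0.5393 + 0.2964 × 0.4607 = 0.47765801 + 0.13655148 = 0.61420949
  P(H|E) = 0.47765801 / 0.61420949 = 0.7777

Update 2:
  P(E) = 0.8857 × 0.7777 + 0.2964 × 0.2223 = 0.68880889 + 0.06588972 = 0.75469861
  P(H|E) = 0.68880889 / 0.75469861 = 0.9127

Update 3:
  P(E) = 0.8857 × 0.9127 + 0.2964 × 0.0873 = 0.80837839 + 0.02587572 = 0.83425411
  P(H|E) = 0.80837839 / 0.83425411 = 0.9690

Final posterior: 0.9690


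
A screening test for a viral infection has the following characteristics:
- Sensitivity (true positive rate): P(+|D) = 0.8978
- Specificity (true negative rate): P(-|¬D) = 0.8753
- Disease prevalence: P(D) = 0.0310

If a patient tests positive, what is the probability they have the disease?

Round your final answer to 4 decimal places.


Let D = has disease, + = positive test

Given:
- P(D) = 0.0310 (prevalence)
- P(+|D) = 0.8978 (sensitivity)
- P(-|¬D) = 0.8753 (specificity)
- P(+|¬D) = 0.1247 (false positive rate = 1 - specificity)

Step 1: Find P(+)
P(+) = P(+|D)P(D) + P(+|¬D)P(¬D)
     = 0.8978 × 0.0310 + 0.1247 × 0.9690
     = 0.02783180 + 0.12083430
     = 0.14866610

Step 2: Apply Bayes' theorem for P(D|+)
P(D|+) = P(+|D)P(D) / P(+)
       = 0.02783180 / 0.14866610
       = 0.1872


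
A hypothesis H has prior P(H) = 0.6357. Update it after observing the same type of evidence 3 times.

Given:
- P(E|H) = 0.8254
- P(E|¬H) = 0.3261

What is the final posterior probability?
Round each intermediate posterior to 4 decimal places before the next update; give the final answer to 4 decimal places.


Sequential Bayesian updating:

Initial prior: P(H) = 0.6357

Update 1:
  P(E) = 0.8254 × 0.6357 + 0.3261 × 0.3643 = 0.52470678 + 0.11879823 = 0.64350501
  P(H|E) = 0.52470678 / 0.64350501 = 0.8154

Update 2:
  P(E) = 0.8254 × 0.8154 + 0.3261 × 0.1846 = 0.67303116 + 0.06019806 = 0.73322922
  P(H|E) = 0.67303116 / 0.73322922 = 0.9179

Update 3:
  P(E) = 0.8254 × 0.9179 + 0.3261 × 0.0821 = 0.75763466 + 0.02677281 = 0.78440747
  P(H|E) = 0.75763466 / 0.78440747 = 0.9659

Final posterior: 0.9659


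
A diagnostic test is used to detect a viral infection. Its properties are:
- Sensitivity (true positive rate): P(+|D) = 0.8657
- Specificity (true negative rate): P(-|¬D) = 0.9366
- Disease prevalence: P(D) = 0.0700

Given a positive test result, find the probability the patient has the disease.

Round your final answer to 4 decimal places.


Let D = has disease, + = positive test

Given:
- P(D) = 0.0700 (prevalence)
- P(+|D) = 0.8657 (sensitivity)
- P(-|¬D) = 0.9366 (specificity)
- P(+|¬D) = 0.0634 (false positive rate = 1 - specificity)

Step 1: Find P(+)
P(+) = P(+|D)P(D) + P(+|¬D)P(¬D)
     = 0.8657 × 0.0700 + 0.0634 × 0.9300
     = 0.06059900 + 0.05896200
     = 0.11956100

Step 2: Apply Bayes' theorem for P(D|+)
P(D|+) = P(+|D)P(D) / P(+)
       = 0.06059900 / 0.11956100
       = 0.5068


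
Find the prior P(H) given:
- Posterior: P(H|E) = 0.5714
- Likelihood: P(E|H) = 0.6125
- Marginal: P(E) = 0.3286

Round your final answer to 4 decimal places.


From Bayes' theorem: P(H|E) = P(E|H) × P(H) / P(E)

Rearranging for P(H):
P(H) = P(H|E) × P(E) / P(E|H)
     = 0.5714 × 0.3286 / 0.6125
     = 0.18776204 / 0.6125
     = 0.3066


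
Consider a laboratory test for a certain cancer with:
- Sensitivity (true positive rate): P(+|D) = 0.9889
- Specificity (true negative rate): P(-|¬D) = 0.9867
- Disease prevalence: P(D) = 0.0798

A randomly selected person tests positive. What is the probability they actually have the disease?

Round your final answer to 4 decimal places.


Let D = has disease, + = positive test

Given:
- P(D) = 0.0798 (prevalence)
- P(+|D) = 0.9889 (sensitivity)
- P(-|¬D) = 0.9867 (specificity)
- P(+|¬D) = 0.0133 (false positive rate = 1 - specificity)

Step 1: Find P(+)
P(+) = P(+|D)P(D) + P(+|¬D)P(¬D)
     = 0.9889 × 0.0798 + 0.0133 × 0.9202
     = 0.07891422 + 0.01223866
     = 0.09115288

Step 2: Apply Bayes' theorem for P(D|+)
P(D|+) = P(+|D)P(D) / P(+)
       = 0.07891422 / 0.09115288
       = 0.8657


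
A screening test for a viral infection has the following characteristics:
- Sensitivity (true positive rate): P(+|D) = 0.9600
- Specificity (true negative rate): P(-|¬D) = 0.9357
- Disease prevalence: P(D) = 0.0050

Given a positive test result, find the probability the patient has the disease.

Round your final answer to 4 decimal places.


Let D = has disease, + = positive test

Given:
- P(D) = 0.0050 (prevalence)
- P(+|D) = 0.9600 (sensitivity)
- P(-|¬D) = 0.9357 (specificity)
- P(+|¬D) = 0.0643 (false positive rate = 1 - specificity)

Step 1: Find P(+)
P(+) = P(+|D)P(D) + P(+|¬D)P(¬D)
     = 0.9600 × 0.0050 + 0.0643 × 0.9950
     = 0.00480000 + 0.06397850
     = 0.06877850

Step 2: Apply Bayes' theorem for P(D|+)
P(D|+) = P(+|D)P(D) / P(+)
       = 0.00480000 / 0.06877850
       = 0.0698


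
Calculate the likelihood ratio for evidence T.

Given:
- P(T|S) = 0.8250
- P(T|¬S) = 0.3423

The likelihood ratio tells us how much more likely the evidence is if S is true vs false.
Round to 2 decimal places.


Likelihood Ratio (LR) = P(T|S) / P(T|¬S)

LR = 0.8250 / 0.3423
   = 2.41

The evidence is 2.41 times more likely if S is true than if S is false.
Because LR exceeds 1, T is evidence for S.


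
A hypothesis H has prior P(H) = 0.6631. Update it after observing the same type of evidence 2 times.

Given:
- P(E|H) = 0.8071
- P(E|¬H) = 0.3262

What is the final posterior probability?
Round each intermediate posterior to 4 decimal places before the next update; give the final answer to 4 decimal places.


Sequential Bayesian updating:

Initial prior: P(H) = 0.6631

Update 1:
  P(E) = 0.8071 × 0.6631 + 0.3262 × 0.3369 = 0.53518801 + 0.10989678 = 0.64508479
  P(H|E) = 0.53518801 / 0.64508479 = 0.8296

Update 2:
  P(E) = 0.8071 × 0.8296 + 0.3262 × 0.1704 = 0.66957016 + 0.05558448 = 0.72515464
  P(H|E) = 0.66957016 / 0.72515464 = 0.9233

Final posterior: 0.9233
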